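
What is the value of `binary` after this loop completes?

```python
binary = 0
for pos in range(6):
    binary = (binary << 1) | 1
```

Build 6 consecutive 1-bits: 0b111111
`binary` takes the values: 0 → 1 → 3 → 7 → 15 → 31 → 63

Answer: 63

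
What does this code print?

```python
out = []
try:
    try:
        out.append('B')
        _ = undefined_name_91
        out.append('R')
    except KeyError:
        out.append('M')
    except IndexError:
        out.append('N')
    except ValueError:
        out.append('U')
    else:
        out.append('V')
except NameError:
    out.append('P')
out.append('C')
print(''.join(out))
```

Execution trace: 'B' (try body) → 'P' (outer except NameError) → 'C' (after the try/except). Output: BPC

Answer: BPC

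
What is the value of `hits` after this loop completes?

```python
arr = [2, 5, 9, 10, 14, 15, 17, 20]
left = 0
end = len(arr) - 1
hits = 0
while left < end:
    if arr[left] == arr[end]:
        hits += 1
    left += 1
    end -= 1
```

Count matching pairs from ends
`hits` takes the values: 0

Answer: 0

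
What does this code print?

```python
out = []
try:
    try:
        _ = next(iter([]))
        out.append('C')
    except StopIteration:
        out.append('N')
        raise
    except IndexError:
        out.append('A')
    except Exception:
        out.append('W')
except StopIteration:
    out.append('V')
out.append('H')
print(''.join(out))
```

Execution trace: 'N' (inner except StopIteration) → 'V' (outer except StopIteration) → 'H' (after the try/except). Output: NVH

Answer: NVH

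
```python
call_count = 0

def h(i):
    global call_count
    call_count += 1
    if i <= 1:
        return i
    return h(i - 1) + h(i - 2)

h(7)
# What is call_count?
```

Calls(i) = 1 + Calls(i-1) + Calls(i-2); Calls(0)=Calls(1)=1. For i=7 this gives 41.

Answer: 41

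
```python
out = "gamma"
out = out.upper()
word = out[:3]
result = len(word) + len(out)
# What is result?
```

Trace:
`out = "gamma"` → out = 'gamma'
`out = out.upper()` → out = 'GAMMA'
`word = out[:3]` → word = 'GAM'
`result = len(word) + len(out)` → result = 8
So result = 8

Answer: 8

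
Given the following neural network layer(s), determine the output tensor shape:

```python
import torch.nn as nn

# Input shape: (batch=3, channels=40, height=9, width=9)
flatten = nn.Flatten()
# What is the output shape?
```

Input: (3, 40, 9, 9) -> Output: (3, 3240)

Answer: (3, 3240)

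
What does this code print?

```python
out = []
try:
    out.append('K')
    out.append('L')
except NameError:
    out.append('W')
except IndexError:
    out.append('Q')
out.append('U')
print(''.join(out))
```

Execution trace: 'K' (try body) → 'L' (try body, no exception) → 'U' (after the try/except). Output: KLU

Answer: KLU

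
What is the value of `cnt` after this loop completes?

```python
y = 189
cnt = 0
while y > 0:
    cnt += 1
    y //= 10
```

Count digits by repeated division by 10
`cnt` takes the values: 0 → 1 → 2 → 3

Answer: 3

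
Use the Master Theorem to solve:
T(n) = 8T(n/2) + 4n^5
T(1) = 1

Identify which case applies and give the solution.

a=8, b=2, f(n)=4n^5. log_2(8) = 3. Since c=5 > 3 and the regularity condition holds (8(n/2)^5 = (8/2^5)n^5 with 8/2^5 < 1), Case 3 applies: T(n) = Θ(f(n)) = O(n^5).

Answer: O(n^5) - Case 3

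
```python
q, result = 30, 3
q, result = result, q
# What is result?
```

Trace:
`q, result = 30, 3` → q = 30; result = 3
`q, result = result, q` → q = 3; result = 30
So result = 30

Answer: 30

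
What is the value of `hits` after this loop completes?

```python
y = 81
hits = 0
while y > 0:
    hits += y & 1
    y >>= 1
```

Count set bits in 81 (binary: 0b1010001)
`hits` takes the values: 0 → 1 → 2 → 3

Answer: 3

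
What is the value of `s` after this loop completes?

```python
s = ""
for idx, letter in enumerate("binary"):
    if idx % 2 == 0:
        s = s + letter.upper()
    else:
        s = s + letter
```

Uppercase even positions in 'binary'
`s` takes the values: "" → "B" → "Bi" → "BiN" → "BiNa" → "BiNaR" → "BiNaRy"

Answer: "BiNaRy"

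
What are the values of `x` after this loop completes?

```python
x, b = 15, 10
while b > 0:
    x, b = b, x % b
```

GCD of 15 and 10
`x` takes the values: 15 → 10 → 5

Answer: 5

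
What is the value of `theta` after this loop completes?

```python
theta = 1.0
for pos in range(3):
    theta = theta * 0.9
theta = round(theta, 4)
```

Exponential decay: 1.0 * 0.9^3
`theta` takes the values: 1.0 → 0.9 → 0.81 → 0.729

Answer: 0.729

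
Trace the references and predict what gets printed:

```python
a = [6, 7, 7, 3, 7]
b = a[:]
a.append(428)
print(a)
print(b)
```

Key concept: slice [:] creates copy.
Step by step:
`a = [6, 7, 7, 3, 7]` → a = [6, 7, 7, 3, 7]
`b = a[:]` → b = [6, 7, 7, 3, 7]
`a.append(428)` → a = [6, 7, 7, 3, 7, 428]
`print(a)` → prints [6, 7, 7, 3, 7, 428]
`print(b)` → prints [6, 7, 7, 3, 7]

Answer:
[6, 7, 7, 3, 7, 428]
[6, 7, 7, 3, 7]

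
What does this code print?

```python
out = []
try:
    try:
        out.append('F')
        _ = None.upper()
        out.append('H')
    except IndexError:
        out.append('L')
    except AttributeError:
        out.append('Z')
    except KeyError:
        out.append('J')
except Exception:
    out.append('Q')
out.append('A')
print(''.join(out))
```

Execution trace: 'F' (inner try body) → 'Z' (inner except AttributeError) → 'A' (after the try/except). Output: FZA

Answer: FZA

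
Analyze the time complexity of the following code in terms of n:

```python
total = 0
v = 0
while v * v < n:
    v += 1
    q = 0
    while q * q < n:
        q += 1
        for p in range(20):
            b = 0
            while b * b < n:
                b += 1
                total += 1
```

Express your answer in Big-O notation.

Each loop level contributes: √n × √n × 1 × √n. Multiplying the contributions gives O(n√n).

Answer: O(n√n)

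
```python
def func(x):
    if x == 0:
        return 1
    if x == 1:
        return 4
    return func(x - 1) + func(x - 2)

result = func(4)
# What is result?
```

Build up from base cases: func(0)=1, func(1)=4, func(2)=5, func(3)=9, func(4)=14

Answer: 14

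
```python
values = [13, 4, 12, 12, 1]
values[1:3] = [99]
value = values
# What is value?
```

Trace:
`values = [13, 4, 12, 12, 1]` → values = [13, 4, 12, 12, 1]
`values[1:3] = [99]` → values = [13, 99, 12, 1]
`value = values` → value = [13, 99, 12, 1]
So value = [13, 99, 12, 1]

Answer: [13, 99, 12, 1]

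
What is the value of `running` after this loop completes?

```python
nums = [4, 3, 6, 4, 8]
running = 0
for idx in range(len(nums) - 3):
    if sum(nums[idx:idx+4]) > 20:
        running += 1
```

Count windows with sum > 20
`running` takes the values: 0 → 1

Answer: 1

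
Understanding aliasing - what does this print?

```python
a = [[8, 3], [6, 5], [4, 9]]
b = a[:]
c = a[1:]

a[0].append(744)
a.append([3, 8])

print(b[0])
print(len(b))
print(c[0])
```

Key concept: slice with nested mutation.
Step by step:
`a = [[8, 3], [6, 5], [4, 9]]` → a = [[8, 3], [6, 5], [4, 9]]
`b = a[:]` → b = [[8, 3], [6, 5], [4, 9]]
`c = a[1:]` → c = [[6, 5], [4, 9]]
`a[0].append(744)` → a = [[8, 3, 744], [6, 5], [4, 9]]; b = [[8, 3, 744], [6, 5], [4, 9]]
`a.append([3, 8])` → a = [[8, 3, 744], [6, 5], [4, 9], [3, 8]]
`print(b[0])` → prints [8, 3, 744]
`print(len(b))` → prints 3
`print(c[0])` → prints [6, 5]

Answer:
[8, 3, 744]
3
[6, 5]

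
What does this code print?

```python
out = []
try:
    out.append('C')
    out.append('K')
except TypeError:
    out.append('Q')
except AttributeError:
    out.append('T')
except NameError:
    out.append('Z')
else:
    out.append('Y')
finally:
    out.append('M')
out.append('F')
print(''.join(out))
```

Execution trace: 'C' (try body) → 'K' (try body, no exception) → 'Y' (else) → 'M' (finally) → 'F' (after the try/except). Output: CKYMF

Answer: CKYMF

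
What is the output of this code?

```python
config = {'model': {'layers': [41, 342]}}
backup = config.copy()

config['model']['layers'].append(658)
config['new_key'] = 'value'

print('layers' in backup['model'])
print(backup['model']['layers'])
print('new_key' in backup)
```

Key concept: shallow copy gotcha with nested dict.
Step by step:
`config = {'model': {'layers': [41, 342]}}` → config = {'model': {'layers': [41, 342]}}
`backup = config.copy()` → backup = {'model': {'layers': [41, 342]}}
`config['model']['layers'].append(658)` → config = {'model': {'layers': [41, 342, 658]}}; backup = {'model': {'layers': [41, 342, 658]}}
`config['new_key'] = 'value'` → config = {'model': {'layers': [41, 342, 658]}, 'new_key': 'value'}
`print('layers' in backup['model'])` → prints True
`print(backup['model']['layers'])` → prints [41, 342, 658]
`print('new_key' in backup)` → prints False

Answer:
True
[41, 342, 658]
False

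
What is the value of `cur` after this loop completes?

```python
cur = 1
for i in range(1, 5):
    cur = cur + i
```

Start at 1, add 1 through 4
`cur` takes the values: 1 → 2 → 4 → 7 → 11

Answer: 11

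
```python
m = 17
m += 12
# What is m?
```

Trace:
`m = 17` → m = 17
`m += 12` → m = 29
So m = 29

Answer: 29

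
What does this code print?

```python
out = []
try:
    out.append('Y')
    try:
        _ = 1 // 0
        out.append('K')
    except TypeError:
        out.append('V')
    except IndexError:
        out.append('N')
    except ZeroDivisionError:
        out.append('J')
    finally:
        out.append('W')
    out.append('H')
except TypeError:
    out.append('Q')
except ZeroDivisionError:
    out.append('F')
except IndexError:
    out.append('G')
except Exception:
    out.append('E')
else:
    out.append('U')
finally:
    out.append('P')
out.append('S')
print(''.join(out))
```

Execution trace: 'Y' (try body) → 'J' (inner except ZeroDivisionError) → 'W' (inner finally) → 'H' (try body, no exception) → 'U' (else) → 'P' (finally) → 'S' (after the try/except). Output: YJWHUPS

Answer: YJWHUPS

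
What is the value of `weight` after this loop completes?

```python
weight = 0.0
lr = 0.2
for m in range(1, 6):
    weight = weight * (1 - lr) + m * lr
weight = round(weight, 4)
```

Moving average with lr=0.2
`weight` takes the values: 0.0 → 0.2 → 0.56 → 1.048 → 1.6384 → 2.31072 → 2.3107

Answer: 2.3107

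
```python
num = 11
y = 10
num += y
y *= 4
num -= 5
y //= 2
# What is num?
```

Trace:
`num = 11` → num = 11
`y = 10` → y = 10
`num += y` → num = 21
`y *= 4` → y = 40
`num -= 5` → num = 16
`y //= 2` → y = 20
So num = 16

Answer: 16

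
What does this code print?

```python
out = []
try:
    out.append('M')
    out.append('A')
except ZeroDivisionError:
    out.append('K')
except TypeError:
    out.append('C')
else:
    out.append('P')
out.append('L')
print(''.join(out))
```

Execution trace: 'M' (try body) → 'A' (try body, no exception) → 'P' (else) → 'L' (after the try/except). Output: MAPL

Answer: MAPL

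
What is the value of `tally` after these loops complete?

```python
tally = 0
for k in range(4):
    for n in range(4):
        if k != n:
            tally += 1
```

4² - 4 (exclude diagonal)
`tally` takes the values: 0 → 1 → 2 → 3 → 4 → 5 → 6 → 7 → 8 → 9 → 10 → 11 → 12

Answer: 12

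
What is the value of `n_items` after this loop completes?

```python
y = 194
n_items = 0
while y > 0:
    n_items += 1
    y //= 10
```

Count digits by repeated division by 10
`n_items` takes the values: 0 → 1 → 2 → 3

Answer: 3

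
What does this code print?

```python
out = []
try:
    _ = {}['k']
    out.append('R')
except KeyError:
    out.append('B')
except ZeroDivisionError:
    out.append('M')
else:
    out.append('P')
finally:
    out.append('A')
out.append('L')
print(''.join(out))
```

Execution trace: 'B' (except KeyError) → 'A' (finally) → 'L' (after the try/except). Output: BAL

Answer: BAL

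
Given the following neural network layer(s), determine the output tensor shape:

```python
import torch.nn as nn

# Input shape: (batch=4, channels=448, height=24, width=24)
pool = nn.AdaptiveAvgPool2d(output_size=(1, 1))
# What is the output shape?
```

Input: (4, 448, 24, 24) -> Output: (4, 448, 1, 1)

Answer: (4, 448, 1, 1)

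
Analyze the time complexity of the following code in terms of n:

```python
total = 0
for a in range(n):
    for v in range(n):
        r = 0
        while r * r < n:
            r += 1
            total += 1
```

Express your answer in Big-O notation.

Each loop level contributes: n × n × √n. Multiplying the contributions gives O(n^2√n).

Answer: O(n^2√n)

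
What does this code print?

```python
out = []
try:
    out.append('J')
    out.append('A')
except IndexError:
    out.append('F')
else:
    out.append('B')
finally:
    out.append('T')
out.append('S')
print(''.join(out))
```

Execution trace: 'J' (try body) → 'A' (try body, no exception) → 'B' (else) → 'T' (finally) → 'S' (after the try/except). Output: JABTS

Answer: JABTS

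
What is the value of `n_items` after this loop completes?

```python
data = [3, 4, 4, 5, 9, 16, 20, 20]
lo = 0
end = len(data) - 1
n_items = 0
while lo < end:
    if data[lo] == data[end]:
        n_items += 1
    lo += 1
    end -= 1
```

Count matching pairs from ends
`n_items` takes the values: 0

Answer: 0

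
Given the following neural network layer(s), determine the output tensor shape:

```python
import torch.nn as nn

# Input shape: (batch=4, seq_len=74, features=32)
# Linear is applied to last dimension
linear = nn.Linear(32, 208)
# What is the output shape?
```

Input: (4, 74, 32) -> Output: (4, 74, 208)

Answer: (4, 74, 208)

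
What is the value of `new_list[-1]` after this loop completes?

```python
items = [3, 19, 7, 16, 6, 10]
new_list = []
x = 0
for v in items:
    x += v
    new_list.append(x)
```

Cumulative sum ends at 61
`new_list` takes the values: [] → [3] → [3, 22] → [3, 22, 29] → [3, 22, 29, 45] → [3, 22, 29, 45, 51] → [3, 22, 29, 45, 51, 61]
So `new_list[-1]` = 61

Answer: 61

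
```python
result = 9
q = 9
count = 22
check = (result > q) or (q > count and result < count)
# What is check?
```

Trace:
`result = 9` → result = 9
`q = 9` → q = 9
`count = 22` → count = 22
`check = (result > q) or (q > count and result < count)` → check = False
So check = False

Answer: False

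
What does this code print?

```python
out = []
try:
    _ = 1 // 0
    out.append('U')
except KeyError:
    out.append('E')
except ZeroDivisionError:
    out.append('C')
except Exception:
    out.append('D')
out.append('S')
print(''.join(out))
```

Execution trace: 'C' (except ZeroDivisionError) → 'S' (after the try/except). Output: CS

Answer: CS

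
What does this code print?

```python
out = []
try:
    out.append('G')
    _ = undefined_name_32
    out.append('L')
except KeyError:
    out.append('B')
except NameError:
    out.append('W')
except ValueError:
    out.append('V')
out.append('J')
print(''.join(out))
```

Execution trace: 'G' (try body) → 'W' (except NameError) → 'J' (after the try/except). Output: GWJ

Answer: GWJ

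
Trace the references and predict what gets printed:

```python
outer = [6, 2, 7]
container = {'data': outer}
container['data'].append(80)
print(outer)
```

Key concept: dict holds reference to list.
Step by step:
`outer = [6, 2, 7]` → outer = [6, 2, 7]
`container = {'data': outer}` → container = {'data': [6, 2, 7]}
`container['data'].append(80)` → outer = [6, 2, 7, 80]; container = {'data': [6, 2, 7, 80]}
`print(outer)` → prints [6, 2, 7, 80]

Answer: [6, 2, 7, 80]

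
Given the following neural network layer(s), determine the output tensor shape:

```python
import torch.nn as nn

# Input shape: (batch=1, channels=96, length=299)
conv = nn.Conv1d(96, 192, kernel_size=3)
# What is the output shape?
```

Input: (1, 96, 299) -> Output: (1, 192, 297)

Answer: (1, 192, 297)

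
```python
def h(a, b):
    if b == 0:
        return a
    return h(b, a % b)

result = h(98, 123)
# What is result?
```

h(98, 123) -> h(123, 98) -> h(98, 25) -> h(25, 23) -> h(23, 2) -> h(2, 1) -> h(1, 0) -> 1

Answer: 1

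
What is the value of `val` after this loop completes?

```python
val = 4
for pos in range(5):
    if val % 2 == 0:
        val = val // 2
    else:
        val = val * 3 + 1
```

Collatz-style transformation from 4
`val` takes the values: 4 → 2 → 1 → 4 → 2 → 1

Answer: 1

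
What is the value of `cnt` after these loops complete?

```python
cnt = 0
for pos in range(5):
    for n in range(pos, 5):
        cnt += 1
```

Upper triangle: 5 + 4 + ... + 1
`cnt` takes the values: 0 → 1 → 2 → 3 → 4 → 5 → 6 → 7 → 8 → 9 → 10 → 11 → 12 → 13 → 14 → 15

Answer: 15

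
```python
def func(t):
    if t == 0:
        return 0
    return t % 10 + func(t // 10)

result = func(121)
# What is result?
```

Sum of digits of 121: 1 + 2 + 1 = 4

Answer: 4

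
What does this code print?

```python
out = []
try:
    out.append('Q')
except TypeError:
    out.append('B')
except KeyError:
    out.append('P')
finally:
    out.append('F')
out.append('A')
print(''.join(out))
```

Execution trace: 'Q' (try body, no exception) → 'F' (finally) → 'A' (after the try/except). Output: QFA

Answer: QFA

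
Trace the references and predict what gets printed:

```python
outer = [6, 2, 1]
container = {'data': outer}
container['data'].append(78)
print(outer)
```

Key concept: dict holds reference to list.
Step by step:
`outer = [6, 2, 1]` → outer = [6, 2, 1]
`container = {'data': outer}` → container = {'data': [6, 2, 1]}
`container['data'].append(78)` → outer = [6, 2, 1, 78]; container = {'data': [6, 2, 1, 78]}
`print(outer)` → prints [6, 2, 1, 78]

Answer: [6, 2, 1, 78]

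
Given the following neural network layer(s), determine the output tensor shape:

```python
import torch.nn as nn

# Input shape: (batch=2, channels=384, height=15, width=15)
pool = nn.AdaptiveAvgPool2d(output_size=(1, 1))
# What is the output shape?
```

Input: (2, 384, 15, 15) -> Output: (2, 384, 1, 1)

Answer: (2, 384, 1, 1)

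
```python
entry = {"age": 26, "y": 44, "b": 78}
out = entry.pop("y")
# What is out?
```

Trace:
`entry = {"age": 26, "y": 44, "b": 78}` → entry = {'age': 26, 'y': 44, 'b': 78}
`out = entry.pop("y")` → entry = {'age': 26, 'b': 78}; out = 44
So out = 44

Answer: 44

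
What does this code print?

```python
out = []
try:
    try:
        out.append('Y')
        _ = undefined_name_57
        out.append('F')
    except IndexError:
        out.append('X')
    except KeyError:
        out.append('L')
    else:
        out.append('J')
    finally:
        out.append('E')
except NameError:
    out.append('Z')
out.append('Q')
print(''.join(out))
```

Execution trace: 'Y' (try body) → 'E' (finally) → 'Z' (outer except NameError) → 'Q' (after the try/except). Output: YEZQ

Answer: YEZQ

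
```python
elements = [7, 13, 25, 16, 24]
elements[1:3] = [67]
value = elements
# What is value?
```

Trace:
`elements = [7, 13, 25, 16, 24]` → elements = [7, 13, 25, 16, 24]
`elements[1:3] = [67]` → elements = [7, 67, 16, 24]
`value = elements` → value = [7, 67, 16, 24]
So value = [7, 67, 16, 24]

Answer: [7, 67, 16, 24]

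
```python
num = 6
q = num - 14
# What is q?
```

Trace:
`num = 6` → num = 6
`q = num - 14` → q = -8
So q = -8

Answer: -8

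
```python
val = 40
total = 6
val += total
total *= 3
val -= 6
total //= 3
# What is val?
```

Trace:
`val = 40` → val = 40
`total = 6` → total = 6
`val += total` → val = 46
`total *= 3` → total = 18
`val -= 6` → val = 40
`total //= 3` → total = 6
So val = 40

Answer: 40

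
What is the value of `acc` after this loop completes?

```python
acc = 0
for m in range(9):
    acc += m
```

Sum of 0 to 8 = 36
`acc` takes the values: 0 → 1 → 3 → 6 → 10 → 15 → 21 → 28 → 36

Answer: 36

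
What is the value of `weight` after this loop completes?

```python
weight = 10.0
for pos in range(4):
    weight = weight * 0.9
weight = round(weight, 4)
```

Exponential decay: 10.0 * 0.9^4
`weight` takes the values: 10.0 → 9.0 → 8.1 → 7.29 → 6.561

Answer: 6.561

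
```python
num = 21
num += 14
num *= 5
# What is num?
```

Trace:
`num = 21` → num = 21
`num += 14` → num = 35
`num *= 5` → num = 175
So num = 175

Answer: 175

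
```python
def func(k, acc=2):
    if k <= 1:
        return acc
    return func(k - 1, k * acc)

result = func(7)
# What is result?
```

Accumulator trace (n, acc): (7, 2) -> (6, 14) -> (5, 84) -> (4, 420) -> (3, 1680) -> (2, 5040) -> (1, 10080) -> return 10080

Answer: 10080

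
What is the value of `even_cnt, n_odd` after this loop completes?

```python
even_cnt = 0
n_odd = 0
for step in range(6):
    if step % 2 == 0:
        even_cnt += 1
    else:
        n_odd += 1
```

Count evens and odds in range(6)
`even_cnt, n_odd` takes the values: (0, 0) → (1, 0) → (1, 1) → (2, 1) → (2, 2) → (3, 2) → (3, 3)

Answer: 3, 3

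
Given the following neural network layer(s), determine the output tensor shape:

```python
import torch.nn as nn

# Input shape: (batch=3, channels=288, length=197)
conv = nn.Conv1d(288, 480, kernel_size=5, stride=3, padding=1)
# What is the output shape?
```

Input: (3, 288, 197) -> Output: (3, 480, 65)

Answer: (3, 480, 65)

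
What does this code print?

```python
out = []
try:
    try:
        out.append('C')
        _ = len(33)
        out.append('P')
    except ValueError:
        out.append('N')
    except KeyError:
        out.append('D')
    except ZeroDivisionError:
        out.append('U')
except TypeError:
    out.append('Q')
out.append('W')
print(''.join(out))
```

Execution trace: 'C' (inner try body) → 'Q' (outer except TypeError) → 'W' (after the try/except). Output: CQW

Answer: CQW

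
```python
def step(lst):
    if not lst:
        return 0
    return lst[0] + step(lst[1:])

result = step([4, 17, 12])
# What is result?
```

4 + 17 + 12 + 0 = 33

Answer: 33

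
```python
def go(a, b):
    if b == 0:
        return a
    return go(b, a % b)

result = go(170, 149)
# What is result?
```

go(170, 149) -> go(149, 21) -> go(21, 2) -> go(2, 1) -> go(1, 0) -> 1

Answer: 1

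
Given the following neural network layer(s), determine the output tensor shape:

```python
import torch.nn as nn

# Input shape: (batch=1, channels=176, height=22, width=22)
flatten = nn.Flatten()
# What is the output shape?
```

Input: (1, 176, 22, 22) -> Output: (1, 85184)

Answer: (1, 85184)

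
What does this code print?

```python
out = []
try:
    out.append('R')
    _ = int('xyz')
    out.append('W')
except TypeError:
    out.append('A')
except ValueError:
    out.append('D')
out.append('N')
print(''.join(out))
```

Execution trace: 'R' (try body) → 'D' (except ValueError) → 'N' (after the try/except). Output: RDN

Answer: RDN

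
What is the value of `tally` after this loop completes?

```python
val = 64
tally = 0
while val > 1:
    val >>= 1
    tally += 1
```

Count right shifts until 1
`tally` takes the values: 0 → 1 → 2 → 3 → 4 → 5 → 6

Answer: 6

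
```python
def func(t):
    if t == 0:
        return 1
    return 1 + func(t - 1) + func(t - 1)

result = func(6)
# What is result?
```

func(t) = 1 + 2·func(t-1), func(0)=1. Closed form: (1+1)·2^6 - 1 = 127.

Answer: 127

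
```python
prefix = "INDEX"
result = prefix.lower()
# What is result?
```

Trace:
`prefix = "INDEX"` → prefix = 'INDEX'
`result = prefix.lower()` → result = 'index'
So result = 'index'

Answer: 'index'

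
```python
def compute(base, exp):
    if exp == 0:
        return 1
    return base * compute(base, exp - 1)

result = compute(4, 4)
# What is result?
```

compute(4, 4) = 4 * 4 * 4 * 4 = 256

Answer: 256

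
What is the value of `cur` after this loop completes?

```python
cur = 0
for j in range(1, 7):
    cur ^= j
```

XOR of 1 to 6
`cur` takes the values: 0 → 1 → 3 → 0 → 4 → 1 → 7

Answer: 7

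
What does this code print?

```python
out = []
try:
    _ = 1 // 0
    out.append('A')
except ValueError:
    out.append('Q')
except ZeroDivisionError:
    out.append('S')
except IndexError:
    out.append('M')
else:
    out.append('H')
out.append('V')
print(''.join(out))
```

Execution trace: 'S' (except ZeroDivisionError) → 'V' (after the try/except). Output: SV

Answer: SV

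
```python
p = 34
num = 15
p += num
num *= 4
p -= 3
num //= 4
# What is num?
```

Trace:
`p = 34` → p = 34
`num = 15` → num = 15
`p += num` → p = 49
`num *= 4` → num = 60
`p -= 3` → p = 46
`num //= 4` → num = 15
So num = 15

Answer: 15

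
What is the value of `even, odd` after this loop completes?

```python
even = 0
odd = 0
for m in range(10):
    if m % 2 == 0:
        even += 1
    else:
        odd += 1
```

Count evens and odds in range(10)
`even, odd` takes the values: (0, 0) → (1, 0) → (1, 1) → (2, 1) → (2, 2) → (3, 2) → (3, 3) → (4, 3) → (4, 4) → (5, 4) → (5, 5)

Answer: 5, 5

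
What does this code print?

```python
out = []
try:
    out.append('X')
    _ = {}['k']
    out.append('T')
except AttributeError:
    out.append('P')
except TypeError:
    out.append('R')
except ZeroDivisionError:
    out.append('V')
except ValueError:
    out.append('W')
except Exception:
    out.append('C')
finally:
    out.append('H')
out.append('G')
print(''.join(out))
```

Execution trace: 'X' (try body) → 'C' (except Exception) → 'H' (finally) → 'G' (after the try/except). Output: XCHG

Answer: XCHG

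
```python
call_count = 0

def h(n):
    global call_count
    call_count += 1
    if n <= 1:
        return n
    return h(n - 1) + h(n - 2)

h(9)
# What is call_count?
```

Calls(n) = 1 + Calls(n-1) + Calls(n-2); Calls(0)=Calls(1)=1. For n=9 this gives 109.

Answer: 109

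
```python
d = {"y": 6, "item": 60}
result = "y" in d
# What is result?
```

Trace:
`d = {"y": 6, "item": 60}` → d = {'y': 6, 'item': 60}
`result = "y" in d` → result = True
So result = True

Answer: True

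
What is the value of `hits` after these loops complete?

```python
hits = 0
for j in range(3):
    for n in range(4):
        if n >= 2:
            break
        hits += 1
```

Inner breaks at 2, outer runs 3 times
`hits` takes the values: 0 → 1 → 2 → 3 → 4 → 5 → 6

Answer: 6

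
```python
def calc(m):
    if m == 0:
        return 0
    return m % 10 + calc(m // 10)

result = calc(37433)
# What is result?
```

Sum of digits of 37433: 3 + 3 + 4 + 7 + 3 = 20

Answer: 20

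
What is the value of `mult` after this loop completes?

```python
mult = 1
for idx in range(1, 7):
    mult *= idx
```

6! = 720
`mult` takes the values: 1 → 2 → 6 → 24 → 120 → 720

Answer: 720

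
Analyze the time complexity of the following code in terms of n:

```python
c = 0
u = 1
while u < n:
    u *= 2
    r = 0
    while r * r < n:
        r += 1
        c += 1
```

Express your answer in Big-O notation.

Each loop level contributes: log n × √n. Multiplying the contributions gives O(√n log n).

Answer: O(√n log n)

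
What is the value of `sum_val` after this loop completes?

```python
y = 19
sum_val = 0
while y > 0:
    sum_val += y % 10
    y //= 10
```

Sum digits of 19
`sum_val` takes the values: 0 → 9 → 10

Answer: 10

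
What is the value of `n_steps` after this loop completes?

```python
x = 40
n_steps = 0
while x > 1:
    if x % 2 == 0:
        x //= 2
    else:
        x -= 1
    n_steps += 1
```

Steps to reduce 40 to 1
`n_steps` takes the values: 0 → 1 → 2 → 3 → 4 → 5 → 6

Answer: 6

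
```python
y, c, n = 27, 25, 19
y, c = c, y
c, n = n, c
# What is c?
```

Trace:
`y, c, n = 27, 25, 19` → y = 27; c = 25; n = 19
`y, c = c, y` → y = 25; c = 27
`c, n = n, c` → c = 19; n = 27
So c = 19

Answer: 19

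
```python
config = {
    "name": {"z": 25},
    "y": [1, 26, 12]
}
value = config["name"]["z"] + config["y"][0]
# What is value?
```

Trace:
`config = { ...` → config = {'name': {'z': 25}, 'y': [1, 26, 12]}
`value = config["name"]["z"] + config["y"][0]` → value = 26
So value = 26

Answer: 26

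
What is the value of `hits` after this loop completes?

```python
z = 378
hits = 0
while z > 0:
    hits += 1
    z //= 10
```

Count digits by repeated division by 10
`hits` takes the values: 0 → 1 → 2 → 3

Answer: 3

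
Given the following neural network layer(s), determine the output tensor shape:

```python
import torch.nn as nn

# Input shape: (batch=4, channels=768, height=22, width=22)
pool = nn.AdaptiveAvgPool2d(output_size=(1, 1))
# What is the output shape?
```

Input: (4, 768, 22, 22) -> Output: (4, 768, 1, 1)

Answer: (4, 768, 1, 1)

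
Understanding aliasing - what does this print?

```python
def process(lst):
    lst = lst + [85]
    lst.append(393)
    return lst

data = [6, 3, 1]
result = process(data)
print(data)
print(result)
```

Key concept: rebinding parameter vs mutation.
Step by step:
`data = [6, 3, 1]` → data = [6, 3, 1]
`result = process(data)` → result = [6, 3, 1, 85, 393]
`print(data)` → prints [6, 3, 1]
`print(result)` → prints [6, 3, 1, 85, 393]

Answer:
[6, 3, 1]
[6, 3, 1, 85, 393]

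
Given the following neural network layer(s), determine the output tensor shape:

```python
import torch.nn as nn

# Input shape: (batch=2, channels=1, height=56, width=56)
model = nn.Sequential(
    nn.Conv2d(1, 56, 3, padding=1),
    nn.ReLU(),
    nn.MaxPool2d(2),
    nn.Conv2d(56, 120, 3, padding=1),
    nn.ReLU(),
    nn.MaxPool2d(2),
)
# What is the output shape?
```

Input: (2, 1, 56, 56) -> after first Conv2d: (2, 56, 56, 56) -> after first MaxPool2d: (2, 56, 28, 28) -> after second Conv2d: (2, 120, 28, 28) -> Output: (2, 120, 14, 14)

Answer: (2, 120, 14, 14)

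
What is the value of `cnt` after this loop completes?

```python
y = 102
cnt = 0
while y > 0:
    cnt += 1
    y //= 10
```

Count digits by repeated division by 10
`cnt` takes the values: 0 → 1 → 2 → 3

Answer: 3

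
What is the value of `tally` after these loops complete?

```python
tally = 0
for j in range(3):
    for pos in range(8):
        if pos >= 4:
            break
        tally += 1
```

Inner breaks at 4, outer runs 3 times
`tally` takes the values: 0 → 1 → 2 → 3 → 4 → 5 → 6 → 7 → 8 → 9 → 10 → 11 → 12

Answer: 12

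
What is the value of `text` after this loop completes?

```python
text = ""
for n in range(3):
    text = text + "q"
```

Repeat 'q' 3 times
`text` takes the values: "" → "q" → "qq" → "qqq"

Answer: "qqq"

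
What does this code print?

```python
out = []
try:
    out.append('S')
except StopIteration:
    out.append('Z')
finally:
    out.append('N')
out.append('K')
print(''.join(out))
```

Execution trace: 'S' (try body, no exception) → 'N' (finally) → 'K' (after the try/except). Output: SNK

Answer: SNK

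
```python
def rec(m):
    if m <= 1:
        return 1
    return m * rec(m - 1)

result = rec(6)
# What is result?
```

rec(6) = 6 * 5 * 4 * 3 * 2 * 1 = 720

Answer: 720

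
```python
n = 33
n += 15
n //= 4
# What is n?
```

Trace:
`n = 33` → n = 33
`n += 15` → n = 48
`n //= 4` → n = 12
So n = 12

Answer: 12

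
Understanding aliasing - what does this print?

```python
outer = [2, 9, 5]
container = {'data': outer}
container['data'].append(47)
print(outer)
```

Key concept: dict holds reference to list.
Step by step:
`outer = [2, 9, 5]` → outer = [2, 9, 5]
`container = {'data': outer}` → container = {'data': [2, 9, 5]}
`container['data'].append(47)` → outer = [2, 9, 5, 47]; container = {'data': [2, 9, 5, 47]}
`print(outer)` → prints [2, 9, 5, 47]

Answer: [2, 9, 5, 47]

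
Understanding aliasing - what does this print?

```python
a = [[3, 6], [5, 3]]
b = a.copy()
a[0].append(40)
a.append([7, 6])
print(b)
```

Key concept: shallow copy with nested lists.
Step by step:
`a = [[3, 6], [5, 3]]` → a = [[3, 6], [5, 3]]
`b = a.copy()` → b = [[3, 6], [5, 3]]
`a[0].append(40)` → a = [[3, 6, 40], [5, 3]]; b = [[3, 6, 40], [5, 3]]
`a.append([7, 6])` → a = [[3, 6, 40], [5, 3], [7, 6]]
`print(b)` → prints [[3, 6, 40], [5, 3]]

Answer: [[3, 6, 40], [5, 3]]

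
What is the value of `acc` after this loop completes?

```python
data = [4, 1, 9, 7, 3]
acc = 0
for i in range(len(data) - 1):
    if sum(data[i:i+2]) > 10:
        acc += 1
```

Count windows with sum > 10
`acc` takes the values: 0 → 1

Answer: 1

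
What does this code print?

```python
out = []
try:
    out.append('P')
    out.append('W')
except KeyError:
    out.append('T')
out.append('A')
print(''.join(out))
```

Execution trace: 'P' (try body) → 'W' (try body, no exception) → 'A' (after the try/except). Output: PWA

Answer: PWA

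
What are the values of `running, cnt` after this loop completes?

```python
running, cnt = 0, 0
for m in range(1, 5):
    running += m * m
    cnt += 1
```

Sum of squares and count
`running, cnt` takes the values: (0, 0) → (1, 0) → (1, 1) → (5, 1) → (5, 2) → (14, 2) → (14, 3) → (30, 3) → (30, 4)

Answer: 30, 4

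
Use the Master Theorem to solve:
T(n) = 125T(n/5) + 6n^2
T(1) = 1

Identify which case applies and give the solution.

a=125, b=5, f(n)=6n^2. log_5(125) = 3. Since c=2 < 3, Case 1 applies: T(n) = Θ(n^log_b(a)) = O(n^3).

Answer: O(n^3) - Case 1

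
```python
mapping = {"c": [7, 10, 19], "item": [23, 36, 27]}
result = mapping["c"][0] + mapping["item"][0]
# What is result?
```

Trace:
`mapping = {"c": [7, 10, 19], "item": [23, 36, 27]}` → mapping = {'c': [7, 10, 19], 'item': [23, 36, 27]}
`result = mapping["c"][0] + mapping["item"][0]` → result = 30
So result = 30

Answer: 30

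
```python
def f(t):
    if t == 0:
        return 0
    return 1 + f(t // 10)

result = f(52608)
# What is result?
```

Count of digits of 52608: 5

Answer: 5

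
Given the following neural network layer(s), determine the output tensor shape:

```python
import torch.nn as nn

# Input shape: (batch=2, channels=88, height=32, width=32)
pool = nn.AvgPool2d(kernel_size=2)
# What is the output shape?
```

Input: (2, 88, 32, 32) -> Output: (2, 88, 16, 16)

Answer: (2, 88, 16, 16)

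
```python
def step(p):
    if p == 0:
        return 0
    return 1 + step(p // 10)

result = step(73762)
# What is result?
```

Count of digits of 73762: 5

Answer: 5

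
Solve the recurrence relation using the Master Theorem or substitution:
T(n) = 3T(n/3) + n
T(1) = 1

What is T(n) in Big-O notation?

By Master Theorem: a=3, b=3, f(n)=n. Since log_3(3) = 1 and f(n) = Θ(n^1), Case 2 applies. T(n) = O(n log n).

Answer: O(n log n)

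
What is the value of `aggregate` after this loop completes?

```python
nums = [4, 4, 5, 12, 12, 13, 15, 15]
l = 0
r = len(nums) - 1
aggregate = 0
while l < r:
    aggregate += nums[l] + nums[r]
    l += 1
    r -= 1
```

Sum of pairs from ends
`aggregate` takes the values: 0 → 19 → 38 → 56 → 80

Answer: 80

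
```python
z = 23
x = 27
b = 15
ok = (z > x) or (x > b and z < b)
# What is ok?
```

Trace:
`z = 23` → z = 23
`x = 27` → x = 27
`b = 15` → b = 15
`ok = (z > x) or (x > b and z < b)` → ok = False
So ok = False

Answer: False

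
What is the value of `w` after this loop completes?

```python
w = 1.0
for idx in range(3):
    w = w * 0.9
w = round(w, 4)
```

Exponential decay: 1.0 * 0.9^3
`w` takes the values: 1.0 → 0.9 → 0.81 → 0.729

Answer: 0.729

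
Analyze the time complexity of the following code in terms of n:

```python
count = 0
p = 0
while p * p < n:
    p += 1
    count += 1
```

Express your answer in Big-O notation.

Each loop level contributes: √n. Multiplying the contributions gives O(√n).

Answer: O(√n)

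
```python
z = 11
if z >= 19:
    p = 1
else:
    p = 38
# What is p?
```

Trace:
`z = 11` → z = 11
`if z >= 19: ...` → z >= 19 is False, take else branch → p = 38
So p = 38

Answer: 38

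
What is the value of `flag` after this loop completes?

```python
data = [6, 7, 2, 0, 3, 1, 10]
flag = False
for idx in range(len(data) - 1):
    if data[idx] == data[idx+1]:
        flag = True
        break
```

Check consecutive duplicates in [6, 7, 2, 0, 3, 1, 10]
`flag` takes the values: False

Answer: False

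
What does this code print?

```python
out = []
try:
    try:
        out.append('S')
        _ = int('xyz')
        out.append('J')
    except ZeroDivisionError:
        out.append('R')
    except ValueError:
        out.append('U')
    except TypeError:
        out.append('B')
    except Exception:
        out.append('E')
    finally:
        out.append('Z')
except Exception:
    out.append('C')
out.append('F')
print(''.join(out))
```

Execution trace: 'S' (inner try body) → 'U' (inner except ValueError) → 'Z' (inner finally) → 'F' (after the try/except). Output: SUZF

Answer: SUZF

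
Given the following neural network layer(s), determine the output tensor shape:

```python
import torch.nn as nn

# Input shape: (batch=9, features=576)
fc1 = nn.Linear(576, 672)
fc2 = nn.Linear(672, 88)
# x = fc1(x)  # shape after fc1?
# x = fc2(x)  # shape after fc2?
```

Input: (9, 576) -> after fc1: (9, 672) -> Output: (9, 88)

Answer: (9, 88)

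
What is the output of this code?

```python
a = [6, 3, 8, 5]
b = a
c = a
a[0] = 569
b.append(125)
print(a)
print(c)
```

Key concept: multiple aliases.
Step by step:
`a = [6, 3, 8, 5]` → a = [6, 3, 8, 5]
`b = a` → b = [6, 3, 8, 5] (same object as a)
`c = a` → c = [6, 3, 8, 5] (same object as a, b)
`a[0] = 569` → a = [569, 3, 8, 5] (same object as b, c); b = [569, 3, 8, 5] (same object as a, c); c = [569, 3, 8, 5] (same object as a, b)
`b.append(125)` → a = [569, 3, 8, 5, 125] (same object as b, c); b = [569, 3, 8, 5, 125] (same object as a, c); c = [569, 3, 8, 5, 125] (same object as a, b)
`print(a)` → prints [569, 3, 8, 5, 125]
`print(c)` → prints [569, 3, 8, 5, 125]

Answer:
[569, 3, 8, 5, 125]
[569, 3, 8, 5, 125]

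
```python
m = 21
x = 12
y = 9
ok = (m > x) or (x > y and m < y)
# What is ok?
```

Trace:
`m = 21` → m = 21
`x = 12` → x = 12
`y = 9` → y = 9
`ok = (m > x) or (x > y and m < y)` → ok = True
So ok = True

Answer: True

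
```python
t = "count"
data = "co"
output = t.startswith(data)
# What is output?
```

Trace:
`t = "count"` → t = 'count'
`data = "co"` → data = 'co'
`output = t.startswith(data)` → output = True
So output = True

Answer: True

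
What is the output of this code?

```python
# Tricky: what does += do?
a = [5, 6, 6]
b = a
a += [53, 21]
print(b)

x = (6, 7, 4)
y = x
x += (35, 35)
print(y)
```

Key concept: += behavior differs for mutable vs immutable.
Step by step:
`a = [5, 6, 6]` → a = [5, 6, 6]
`b = a` → b = [5, 6, 6] (same object as a)
`a += [53, 21]` → a = [5, 6, 6, 53, 21] (same object as b); b = [5, 6, 6, 53, 21] (same object as a)
`print(b)` → prints [5, 6, 6, 53, 21]
`x = (6, 7, 4)` → x = (6, 7, 4)
`y = x` → y = (6, 7, 4)
`x += (35, 35)` → x = (6, 7, 4, 35, 35)
`print(y)` → prints (6, 7, 4)

Answer:
[5, 6, 6, 53, 21]
(6, 7, 4)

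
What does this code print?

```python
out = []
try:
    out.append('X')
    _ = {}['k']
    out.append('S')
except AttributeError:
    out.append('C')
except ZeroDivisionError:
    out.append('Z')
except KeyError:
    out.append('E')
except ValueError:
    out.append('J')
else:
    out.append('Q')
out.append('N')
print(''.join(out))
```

Execution trace: 'X' (try body) → 'E' (except KeyError) → 'N' (after the try/except). Output: XEN

Answer: XEN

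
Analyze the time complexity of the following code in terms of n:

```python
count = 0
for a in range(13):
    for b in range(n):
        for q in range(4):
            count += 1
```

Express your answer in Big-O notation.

Each loop level contributes: 1 × n × 1. Multiplying the contributions gives O(n).

Answer: O(n)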